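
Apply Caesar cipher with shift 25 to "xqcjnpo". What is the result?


Caesar cipher: shift "xqcjnpo" by 25
  'x' (pos 23) + 25 = pos 22 = 'w'
  'q' (pos 16) + 25 = pos 15 = 'p'
  'c' (pos 2) + 25 = pos 1 = 'b'
  'j' (pos 9) + 25 = pos 8 = 'i'
  'n' (pos 13) + 25 = pos 12 = 'm'
  'p' (pos 15) + 25 = pos 14 = 'o'
  'o' (pos 14) + 25 = pos 13 = 'n'
Result: wpbimon

wpbimon


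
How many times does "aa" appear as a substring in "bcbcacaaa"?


Searching for "aa" in "bcbcacaaa"
Scanning each position:
  Position 0: "bc" => no
  Position 1: "cb" => no
  Position 2: "bc" => no
  Position 3: "ca" => no
  Position 4: "ac" => no
  Position 5: "ca" => no
  Position 6: "aa" => MATCH
  Position 7: "aa" => MATCH
Total occurrences: 2

2


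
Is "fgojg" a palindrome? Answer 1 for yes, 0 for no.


Input: fgojg
Reversed: gjogf
  Compare pos 0 ('f') with pos 4 ('g'): MISMATCH
  Compare pos 1 ('g') with pos 3 ('j'): MISMATCH
Result: not a palindrome

0


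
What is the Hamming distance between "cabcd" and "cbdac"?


Comparing "cabcd" and "cbdac" position by position:
  Position 0: 'c' vs 'c' => same
  Position 1: 'a' vs 'b' => differ
  Position 2: 'b' vs 'd' => differ
  Position 3: 'c' vs 'a' => differ
  Position 4: 'd' vs 'c' => differ
Total differences (Hamming distance): 4

4


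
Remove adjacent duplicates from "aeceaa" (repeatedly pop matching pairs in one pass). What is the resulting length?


Input: aeceaa
Stack-based adjacent duplicate removal:
  Read 'a': push. Stack: a
  Read 'e': push. Stack: ae
  Read 'c': push. Stack: aec
  Read 'e': push. Stack: aece
  Read 'a': push. Stack: aecea
  Read 'a': matches stack top 'a' => pop. Stack: aece
Final stack: "aece" (length 4)

4


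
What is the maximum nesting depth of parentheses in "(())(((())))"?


Input: "(())(((())))"
Tracking depth:
  Position 0 '(': depth becomes 1
  Position 1 '(': depth becomes 2
  Position 2 ')': depth becomes 1
  Position 3 ')': depth becomes 0
  Position 4 '(': depth becomes 1
  Position 5 '(': depth becomes 2
  Position 6 '(': depth becomes 3
  Position 7 '(': depth becomes 4
  Position 8 ')': depth becomes 3
  Position 9 ')': depth becomes 2
  Position 10 ')': depth becomes 1
  Position 11 ')': depth becomes 0
Maximum depth reached: 4

4


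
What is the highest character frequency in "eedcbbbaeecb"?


Input: eedcbbbaeecb
Character counts:
  'a': 1
  'b': 4
  'c': 2
  'd': 1
  'e': 4
Maximum frequency: 4

4


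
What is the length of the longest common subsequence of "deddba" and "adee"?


LCS of "deddba" and "adee"
DP table:
           a    d    e    e
      0    0    0    0    0
  d   0    0    1    1    1
  e   0    0    1    2    2
  d   0    0    1    2    2
  d   0    0    1    2    2
  b   0    0    1    2    2
  a   0    1    1    2    2
LCS length = dp[6][4] = 2

2


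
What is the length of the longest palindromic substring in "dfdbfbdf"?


Input: "dfdbfbdf"
Checking substrings for palindromes:
  [1:8] "fdbfbdf" (len 7) => palindrome
  [2:7] "dbfbd" (len 5) => palindrome
  [0:3] "dfd" (len 3) => palindrome
  [3:6] "bfb" (len 3) => palindrome
Longest palindromic substring: "fdbfbdf" with length 7

7


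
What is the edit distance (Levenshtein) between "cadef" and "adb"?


Computing edit distance: "cadef" -> "adb"
DP table:
           a    d    b
      0    1    2    3
  c   1    1    2    3
  a   2    1    2    3
  d   3    2    1    2
  e   4    3    2    2
  f   5    4    3    3
Edit distance = dp[5][3] = 3

3


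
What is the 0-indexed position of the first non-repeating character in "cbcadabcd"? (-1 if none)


Input: cbcadabcd
Character frequencies:
  'a': 2
  'b': 2
  'c': 3
  'd': 2
Scanning left to right for freq == 1:
  Position 0 ('c'): freq=3, skip
  Position 1 ('b'): freq=2, skip
  Position 2 ('c'): freq=3, skip
  Position 3 ('a'): freq=2, skip
  Position 4 ('d'): freq=2, skip
  Position 5 ('a'): freq=2, skip
  Position 6 ('b'): freq=2, skip
  Position 7 ('c'): freq=3, skip
  Position 8 ('d'): freq=2, skip
  No unique character found => answer = -1

-1


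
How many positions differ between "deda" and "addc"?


Comparing "deda" and "addc" position by position:
  Position 0: 'd' vs 'a' => DIFFER
  Position 1: 'e' vs 'd' => DIFFER
  Position 2: 'd' vs 'd' => same
  Position 3: 'a' vs 'c' => DIFFER
Positions that differ: 3

3


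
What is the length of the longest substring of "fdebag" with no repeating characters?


Input: "fdebag"
Sliding window (track last position of each char):
  Position 0 ('f'): window [0,0] length 1 -- new best
  Position 1 ('d'): window [0,1] length 2 -- new best
  Position 2 ('e'): window [0,2] length 3 -- new best
  Position 3 ('b'): window [0,3] length 4 -- new best
  Position 4 ('a'): window [0,4] length 5 -- new best
  Position 5 ('g'): window [0,5] length 6 -- new best
Longest substring with no repeats: "fdebag" with length 6

6


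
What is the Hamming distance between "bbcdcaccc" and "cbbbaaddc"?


Comparing "bbcdcaccc" and "cbbbaaddc" position by position:
  Position 0: 'b' vs 'c' => differ
  Position 1: 'b' vs 'b' => same
  Position 2: 'c' vs 'b' => differ
  Position 3: 'd' vs 'b' => differ
  Position 4: 'c' vs 'a' => differ
  Position 5: 'a' vs 'a' => same
  Position 6: 'c' vs 'd' => differ
  Position 7: 'c' vs 'd' => differ
  Position 8: 'c' vs 'c' => same
Total differences (Hamming distance): 6

6


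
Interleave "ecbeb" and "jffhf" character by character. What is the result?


Interleaving "ecbeb" and "jffhf":
  Position 0: 'e' from first, 'j' from second => "ej"
  Position 1: 'c' from first, 'f' from second => "cf"
  Position 2: 'b' from first, 'f' from second => "bf"
  Position 3: 'e' from first, 'h' from second => "eh"
  Position 4: 'b' from first, 'f' from second => "bf"
Result: ejcfbfehbf

ejcfbfehbf


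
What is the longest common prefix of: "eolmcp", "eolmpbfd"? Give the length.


Words: eolmcp, eolmpbfd
  Position 0: all 'e' => match
  Position 1: all 'o' => match
  Position 2: all 'l' => match
  Position 3: all 'm' => match
  Position 4: ('c', 'p') => mismatch, stop
LCP = "eolm" (length 4)

4


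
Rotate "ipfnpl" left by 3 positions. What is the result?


Input: "ipfnpl", rotate left by 3
First 3 characters: "ipf"
Remaining characters: "npl"
Concatenate remaining + first: "npl" + "ipf" = "nplipf"

nplipf


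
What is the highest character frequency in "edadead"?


Input: edadead
Character counts:
  'a': 2
  'd': 3
  'e': 2
Maximum frequency: 3

3


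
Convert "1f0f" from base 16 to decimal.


Input: "1f0f" in base 16
Positional expansion:
  Digit '1' (value 1) x 16^3 = 4096
  Digit 'f' (value 15) x 16^2 = 3840
  Digit '0' (value 0) x 16^1 = 0
  Digit 'f' (value 15) x 16^0 = 15
Sum = 7951

7951


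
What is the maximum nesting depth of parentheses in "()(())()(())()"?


Input: "()(())()(())()"
Tracking depth:
  Position 0 '(': depth becomes 1
  Position 1 ')': depth becomes 0
  Position 2 '(': depth becomes 1
  Position 3 '(': depth becomes 2
  Position 4 ')': depth becomes 1
  Position 5 ')': depth becomes 0
  Position 6 '(': depth becomes 1
  Position 7 ')': depth becomes 0
  Position 8 '(': depth becomes 1
  Position 9 '(': depth becomes 2
  Position 10 ')': depth becomes 1
  Position 11 ')': depth becomes 0
  Position 12 '(': depth becomes 1
  Position 13 ')': depth becomes 0
Maximum depth reached: 2

2


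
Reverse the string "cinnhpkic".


Input: cinnhpkic
Reading characters right to left:
  Position 8: 'c'
  Position 7: 'i'
  Position 6: 'k'
  Position 5: 'p'
  Position 4: 'h'
  Position 3: 'n'
  Position 2: 'n'
  Position 1: 'i'
  Position 0: 'c'
Reversed: cikphnnic

cikphnnic


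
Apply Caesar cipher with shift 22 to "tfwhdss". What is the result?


Caesar cipher: shift "tfwhdss" by 22
  't' (pos 19) + 22 = pos 15 = 'p'
  'f' (pos 5) + 22 = pos 1 = 'b'
  'w' (pos 22) + 22 = pos 18 = 's'
  'h' (pos 7) + 22 = pos 3 = 'd'
  'd' (pos 3) + 22 = pos 25 = 'z'
  's' (pos 18) + 22 = pos 14 = 'o'
  's' (pos 18) + 22 = pos 14 = 'o'
Result: pbsdzoo

pbsdzoo


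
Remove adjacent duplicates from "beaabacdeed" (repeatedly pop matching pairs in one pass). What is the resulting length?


Input: beaabacdeed
Stack-based adjacent duplicate removal:
  Read 'b': push. Stack: b
  Read 'e': push. Stack: be
  Read 'a': push. Stack: bea
  Read 'a': matches stack top 'a' => pop. Stack: be
  Read 'b': push. Stack: beb
  Read 'a': push. Stack: beba
  Read 'c': push. Stack: bebac
  Read 'd': push. Stack: bebacd
  Read 'e': push. Stack: bebacde
  Read 'e': matches stack top 'e' => pop. Stack: bebacd
  Read 'd': matches stack top 'd' => pop. Stack: bebac
Final stack: "bebac" (length 5)

5


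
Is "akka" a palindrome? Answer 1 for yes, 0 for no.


Input: akka
Reversed: akka
  Compare pos 0 ('a') with pos 3 ('a'): match
  Compare pos 1 ('k') with pos 2 ('k'): match
Result: palindrome

1


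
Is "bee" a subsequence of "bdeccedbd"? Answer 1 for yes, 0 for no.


Check if "bee" is a subsequence of "bdeccedbd"
Greedy scan:
  Position 0 ('b'): matches sub[0] = 'b'
  Position 1 ('d'): no match needed
  Position 2 ('e'): matches sub[1] = 'e'
  Position 3 ('c'): no match needed
  Position 4 ('c'): no match needed
  Position 5 ('e'): matches sub[2] = 'e'
  Position 6 ('d'): no match needed
  Position 7 ('b'): no match needed
  Position 8 ('d'): no match needed
All 3 characters matched => is a subsequence

1


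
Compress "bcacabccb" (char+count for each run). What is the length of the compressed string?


Input: bcacabccb
Runs:
  'b' x 1 => "b1"
  'c' x 1 => "c1"
  'a' x 1 => "a1"
  'c' x 1 => "c1"
  'a' x 1 => "a1"
  'b' x 1 => "b1"
  'c' x 2 => "c2"
  'b' x 1 => "b1"
Compressed: "b1c1a1c1a1b1c2b1"
Compressed length: 16

16


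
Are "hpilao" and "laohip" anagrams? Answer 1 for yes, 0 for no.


Strings: "hpilao", "laohip"
Sorted first:  ahilop
Sorted second: ahilop
Sorted forms match => anagrams

1


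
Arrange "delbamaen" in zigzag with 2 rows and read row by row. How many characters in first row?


Zigzag "delbamaen" into 2 rows:
Placing characters:
  'd' => row 0
  'e' => row 1
  'l' => row 0
  'b' => row 1
  'a' => row 0
  'm' => row 1
  'a' => row 0
  'e' => row 1
  'n' => row 0
Rows:
  Row 0: "dlaan"
  Row 1: "ebme"
First row length: 5

5


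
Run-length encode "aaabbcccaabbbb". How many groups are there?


Input: aaabbcccaabbbb
Scanning for consecutive runs:
  Group 1: 'a' x 3 (positions 0-2)
  Group 2: 'b' x 2 (positions 3-4)
  Group 3: 'c' x 3 (positions 5-7)
  Group 4: 'a' x 2 (positions 8-9)
  Group 5: 'b' x 4 (positions 10-13)
Total groups: 5

5


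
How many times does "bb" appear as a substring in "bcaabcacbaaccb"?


Searching for "bb" in "bcaabcacbaaccb"
Scanning each position:
  Position 0: "bc" => no
  Position 1: "ca" => no
  Position 2: "aa" => no
  Position 3: "ab" => no
  Position 4: "bc" => no
  Position 5: "ca" => no
  Position 6: "ac" => no
  Position 7: "cb" => no
  Position 8: "ba" => no
  Position 9: "aa" => no
  Position 10: "ac" => no
  Position 11: "cc" => no
  Position 12: "cb" => no
Total occurrences: 0

0


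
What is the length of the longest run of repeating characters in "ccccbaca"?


Input: "ccccbaca"
Scanning for longest run:
  Position 1 ('c'): continues run of 'c', length=2
  Position 2 ('c'): continues run of 'c', length=3
  Position 3 ('c'): continues run of 'c', length=4
  Position 4 ('b'): new char, reset run to 1
  Position 5 ('a'): new char, reset run to 1
  Position 6 ('c'): new char, reset run to 1
  Position 7 ('a'): new char, reset run to 1
Longest run: 'c' with length 4

4


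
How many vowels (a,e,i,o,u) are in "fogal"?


Input: fogal
Checking each character:
  'f' at position 0: consonant
  'o' at position 1: vowel (running total: 1)
  'g' at position 2: consonant
  'a' at position 3: vowel (running total: 2)
  'l' at position 4: consonant
Total vowels: 2

2


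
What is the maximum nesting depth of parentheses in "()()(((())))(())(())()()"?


Input: "()()(((())))(())(())()()"
Tracking depth:
  Position 0 '(': depth becomes 1
  Position 1 ')': depth becomes 0
  Position 2 '(': depth becomes 1
  Position 3 ')': depth becomes 0
  Position 4 '(': depth becomes 1
  Position 5 '(': depth becomes 2
  Position 6 '(': depth becomes 3
  Position 7 '(': depth becomes 4
  Position 8 ')': depth becomes 3
  Position 9 ')': depth becomes 2
  Position 10 ')': depth becomes 1
  Position 11 ')': depth becomes 0
  Position 12 '(': depth becomes 1
  Position 13 '(': depth becomes 2
  Position 14 ')': depth becomes 1
  Position 15 ')': depth becomes 0
  Position 16 '(': depth becomes 1
  Position 17 '(': depth becomes 2
  Position 18 ')': depth becomes 1
  Position 19 ')': depth becomes 0
  Position 20 '(': depth becomes 1
  Position 21 ')': depth becomes 0
  Position 22 '(': depth becomes 1
  Position 23 ')': depth becomes 0
Maximum depth reached: 4

4


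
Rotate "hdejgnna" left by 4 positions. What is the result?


Input: "hdejgnna", rotate left by 4
First 4 characters: "hdej"
Remaining characters: "gnna"
Concatenate remaining + first: "gnna" + "hdej" = "gnnahdej"

gnnahdej


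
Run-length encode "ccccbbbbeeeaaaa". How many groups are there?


Input: ccccbbbbeeeaaaa
Scanning for consecutive runs:
  Group 1: 'c' x 4 (positions 0-3)
  Group 2: 'b' x 4 (positions 4-7)
  Group 3: 'e' x 3 (positions 8-10)
  Group 4: 'a' x 4 (positions 11-14)
Total groups: 4

4


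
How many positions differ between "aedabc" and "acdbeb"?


Comparing "aedabc" and "acdbeb" position by position:
  Position 0: 'a' vs 'a' => same
  Position 1: 'e' vs 'c' => DIFFER
  Position 2: 'd' vs 'd' => same
  Position 3: 'a' vs 'b' => DIFFER
  Position 4: 'b' vs 'e' => DIFFER
  Position 5: 'c' vs 'b' => DIFFER
Positions that differ: 4

4


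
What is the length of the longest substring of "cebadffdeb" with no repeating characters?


Input: "cebadffdeb"
Sliding window (track last position of each char):
  Position 0 ('c'): window [0,0] length 1 -- new best
  Position 1 ('e'): window [0,1] length 2 -- new best
  Position 2 ('b'): window [0,2] length 3 -- new best
  Position 3 ('a'): window [0,3] length 4 -- new best
  Position 4 ('d'): window [0,4] length 5 -- new best
  Position 5 ('f'): window [0,5] length 6 -- new best
  Position 6 ('f'): repeat (last at 5), move window start to 6
  Position 6 ('f'): window [6,6] length 1
  Position 7 ('d'): window [6,7] length 2
  Position 8 ('e'): window [6,8] length 3
  Position 9 ('b'): window [6,9] length 4
Longest substring with no repeats: "cebadf" with length 6

6


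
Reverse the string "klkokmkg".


Input: klkokmkg
Reading characters right to left:
  Position 7: 'g'
  Position 6: 'k'
  Position 5: 'm'
  Position 4: 'k'
  Position 3: 'o'
  Position 2: 'k'
  Position 1: 'l'
  Position 0: 'k'
Reversed: gkmkoklk

gkmkoklk


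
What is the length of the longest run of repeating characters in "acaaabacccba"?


Input: "acaaabacccba"
Scanning for longest run:
  Position 1 ('c'): new char, reset run to 1
  Position 2 ('a'): new char, reset run to 1
  Position 3 ('a'): continues run of 'a', length=2
  Position 4 ('a'): continues run of 'a', length=3
  Position 5 ('b'): new char, reset run to 1
  Position 6 ('a'): new char, reset run to 1
  Position 7 ('c'): new char, reset run to 1
  Position 8 ('c'): continues run of 'c', length=2
  Position 9 ('c'): continues run of 'c', length=3
  Position 10 ('b'): new char, reset run to 1
  Position 11 ('a'): new char, reset run to 1
Longest run: 'a' with length 3

3


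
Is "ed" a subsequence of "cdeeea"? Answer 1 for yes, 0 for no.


Check if "ed" is a subsequence of "cdeeea"
Greedy scan:
  Position 0 ('c'): no match needed
  Position 1 ('d'): no match needed
  Position 2 ('e'): matches sub[0] = 'e'
  Position 3 ('e'): no match needed
  Position 4 ('e'): no match needed
  Position 5 ('a'): no match needed
Only matched 1/2 characters => not a subsequence

0


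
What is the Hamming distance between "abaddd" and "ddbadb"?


Comparing "abaddd" and "ddbadb" position by position:
  Position 0: 'a' vs 'd' => differ
  Position 1: 'b' vs 'd' => differ
  Position 2: 'a' vs 'b' => differ
  Position 3: 'd' vs 'a' => differ
  Position 4: 'd' vs 'd' => same
  Position 5: 'd' vs 'b' => differ
Total differences (Hamming distance): 5

5


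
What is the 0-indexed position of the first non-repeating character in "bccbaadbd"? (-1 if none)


Input: bccbaadbd
Character frequencies:
  'a': 2
  'b': 3
  'c': 2
  'd': 2
Scanning left to right for freq == 1:
  Position 0 ('b'): freq=3, skip
  Position 1 ('c'): freq=2, skip
  Position 2 ('c'): freq=2, skip
  Position 3 ('b'): freq=3, skip
  Position 4 ('a'): freq=2, skip
  Position 5 ('a'): freq=2, skip
  Position 6 ('d'): freq=2, skip
  Position 7 ('b'): freq=3, skip
  Position 8 ('d'): freq=2, skip
  No unique character found => answer = -1

-1


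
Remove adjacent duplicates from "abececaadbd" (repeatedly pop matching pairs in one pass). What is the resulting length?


Input: abececaadbd
Stack-based adjacent duplicate removal:
  Read 'a': push. Stack: a
  Read 'b': push. Stack: ab
  Read 'e': push. Stack: abe
  Read 'c': push. Stack: abec
  Read 'e': push. Stack: abece
  Read 'c': push. Stack: abecec
  Read 'a': push. Stack: abececa
  Read 'a': matches stack top 'a' => pop. Stack: abecec
  Read 'd': push. Stack: abececd
  Read 'b': push. Stack: abececdb
  Read 'd': push. Stack: abececdbd
Final stack: "abececdbd" (length 9)

9


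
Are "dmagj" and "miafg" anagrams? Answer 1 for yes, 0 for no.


Strings: "dmagj", "miafg"
Sorted first:  adgjm
Sorted second: afgim
Differ at position 1: 'd' vs 'f' => not anagrams

0


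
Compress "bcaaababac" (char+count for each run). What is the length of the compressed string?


Input: bcaaababac
Runs:
  'b' x 1 => "b1"
  'c' x 1 => "c1"
  'a' x 3 => "a3"
  'b' x 1 => "b1"
  'a' x 1 => "a1"
  'b' x 1 => "b1"
  'a' x 1 => "a1"
  'c' x 1 => "c1"
Compressed: "b1c1a3b1a1b1a1c1"
Compressed length: 16

16


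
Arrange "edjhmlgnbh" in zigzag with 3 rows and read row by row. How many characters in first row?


Zigzag "edjhmlgnbh" into 3 rows:
Placing characters:
  'e' => row 0
  'd' => row 1
  'j' => row 2
  'h' => row 1
  'm' => row 0
  'l' => row 1
  'g' => row 2
  'n' => row 1
  'b' => row 0
  'h' => row 1
Rows:
  Row 0: "emb"
  Row 1: "dhlnh"
  Row 2: "jg"
First row length: 3

3


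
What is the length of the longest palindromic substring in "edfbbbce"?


Input: "edfbbbce"
Checking substrings for palindromes:
  [3:6] "bbb" (len 3) => palindrome
  [3:5] "bb" (len 2) => palindrome
  [4:6] "bb" (len 2) => palindrome
Longest palindromic substring: "bbb" with length 3

3


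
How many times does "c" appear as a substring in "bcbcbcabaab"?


Searching for "c" in "bcbcbcabaab"
Scanning each position:
  Position 0: "b" => no
  Position 1: "c" => MATCH
  Position 2: "b" => no
  Position 3: "c" => MATCH
  Position 4: "b" => no
  Position 5: "c" => MATCH
  Position 6: "a" => no
  Position 7: "b" => no
  Position 8: "a" => no
  Position 9: "a" => no
  Position 10: "b" => no
Total occurrences: 3

3


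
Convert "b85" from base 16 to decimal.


Input: "b85" in base 16
Positional expansion:
  Digit 'b' (value 11) x 16^2 = 2816
  Digit '8' (value 8) x 16^1 = 128
  Digit '5' (value 5) x 16^0 = 5
Sum = 2949

2949


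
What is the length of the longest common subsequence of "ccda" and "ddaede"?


LCS of "ccda" and "ddaede"
DP table:
           d    d    a    e    d    e
      0    0    0    0    0    0    0
  c   0    0    0    0    0    0    0
  c   0    0    0    0    0    0    0
  d   0    1    1    1    1    1    1
  a   0    1    1    2    2    2    2
LCS length = dp[4][6] = 2

2


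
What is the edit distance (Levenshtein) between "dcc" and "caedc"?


Computing edit distance: "dcc" -> "caedc"
DP table:
           c    a    e    d    c
      0    1    2    3    4    5
  d   1    1    2    3    3    4
  c   2    1    2    3    4    3
  c   3    2    2    3    4    4
Edit distance = dp[3][5] = 4

4


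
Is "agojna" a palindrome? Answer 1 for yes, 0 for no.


Input: agojna
Reversed: anjoga
  Compare pos 0 ('a') with pos 5 ('a'): match
  Compare pos 1 ('g') with pos 4 ('n'): MISMATCH
  Compare pos 2 ('o') with pos 3 ('j'): MISMATCH
Result: not a palindrome

0


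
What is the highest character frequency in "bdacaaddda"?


Input: bdacaaddda
Character counts:
  'a': 4
  'b': 1
  'c': 1
  'd': 4
Maximum frequency: 4

4


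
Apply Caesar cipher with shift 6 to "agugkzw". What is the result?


Caesar cipher: shift "agugkzw" by 6
  'a' (pos 0) + 6 = pos 6 = 'g'
  'g' (pos 6) + 6 = pos 12 = 'm'
  'u' (pos 20) + 6 = pos 0 = 'a'
  'g' (pos 6) + 6 = pos 12 = 'm'
  'k' (pos 10) + 6 = pos 16 = 'q'
  'z' (pos 25) + 6 = pos 5 = 'f'
  'w' (pos 22) + 6 = pos 2 = 'c'
Result: gmamqfc

gmamqfc


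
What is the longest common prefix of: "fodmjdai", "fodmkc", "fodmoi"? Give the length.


Words: fodmjdai, fodmkc, fodmoi
  Position 0: all 'f' => match
  Position 1: all 'o' => match
  Position 2: all 'd' => match
  Position 3: all 'm' => match
  Position 4: ('j', 'k', 'o') => mismatch, stop
LCP = "fodm" (length 4)

4


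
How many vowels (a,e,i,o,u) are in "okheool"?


Input: okheool
Checking each character:
  'o' at position 0: vowel (running total: 1)
  'k' at position 1: consonant
  'h' at position 2: consonant
  'e' at position 3: vowel (running total: 2)
  'o' at position 4: vowel (running total: 3)
  'o' at position 5: vowel (running total: 4)
  'l' at position 6: consonant
Total vowels: 4

4


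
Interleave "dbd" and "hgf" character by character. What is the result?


Interleaving "dbd" and "hgf":
  Position 0: 'd' from first, 'h' from second => "dh"
  Position 1: 'b' from first, 'g' from second => "bg"
  Position 2: 'd' from first, 'f' from second => "df"
Result: dhbgdf

dhbgdf


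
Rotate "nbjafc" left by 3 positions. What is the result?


Input: "nbjafc", rotate left by 3
First 3 characters: "nbj"
Remaining characters: "afc"
Concatenate remaining + first: "afc" + "nbj" = "afcnbj"

afcnbj


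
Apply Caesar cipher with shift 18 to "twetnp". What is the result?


Caesar cipher: shift "twetnp" by 18
  't' (pos 19) + 18 = pos 11 = 'l'
  'w' (pos 22) + 18 = pos 14 = 'o'
  'e' (pos 4) + 18 = pos 22 = 'w'
  't' (pos 19) + 18 = pos 11 = 'l'
  'n' (pos 13) + 18 = pos 5 = 'f'
  'p' (pos 15) + 18 = pos 7 = 'h'
Result: lowlfh

lowlfh


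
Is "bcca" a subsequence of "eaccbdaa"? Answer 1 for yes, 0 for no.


Check if "bcca" is a subsequence of "eaccbdaa"
Greedy scan:
  Position 0 ('e'): no match needed
  Position 1 ('a'): no match needed
  Position 2 ('c'): no match needed
  Position 3 ('c'): no match needed
  Position 4 ('b'): matches sub[0] = 'b'
  Position 5 ('d'): no match needed
  Position 6 ('a'): no match needed
  Position 7 ('a'): no match needed
Only matched 1/4 characters => not a subsequence

0


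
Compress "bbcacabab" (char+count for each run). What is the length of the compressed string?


Input: bbcacabab
Runs:
  'b' x 2 => "b2"
  'c' x 1 => "c1"
  'a' x 1 => "a1"
  'c' x 1 => "c1"
  'a' x 1 => "a1"
  'b' x 1 => "b1"
  'a' x 1 => "a1"
  'b' x 1 => "b1"
Compressed: "b2c1a1c1a1b1a1b1"
Compressed length: 16

16


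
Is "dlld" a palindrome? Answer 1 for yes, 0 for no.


Input: dlld
Reversed: dlld
  Compare pos 0 ('d') with pos 3 ('d'): match
  Compare pos 1 ('l') with pos 2 ('l'): match
Result: palindrome

1


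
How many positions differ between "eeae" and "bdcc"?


Comparing "eeae" and "bdcc" position by position:
  Position 0: 'e' vs 'b' => DIFFER
  Position 1: 'e' vs 'd' => DIFFER
  Position 2: 'a' vs 'c' => DIFFER
  Position 3: 'e' vs 'c' => DIFFER
Positions that differ: 4

4


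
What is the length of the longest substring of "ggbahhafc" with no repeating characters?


Input: "ggbahhafc"
Sliding window (track last position of each char):
  Position 0 ('g'): window [0,0] length 1 -- new best
  Position 1 ('g'): repeat (last at 0), move window start to 1
  Position 1 ('g'): window [1,1] length 1
  Position 2 ('b'): window [1,2] length 2 -- new best
  Position 3 ('a'): window [1,3] length 3 -- new best
  Position 4 ('h'): window [1,4] length 4 -- new best
  Position 5 ('h'): repeat (last at 4), move window start to 5
  Position 5 ('h'): window [5,5] length 1
  Position 6 ('a'): window [5,6] length 2
  Position 7 ('f'): window [5,7] length 3
  Position 8 ('c'): window [5,8] length 4
Longest substring with no repeats: "gbah" with length 4

4


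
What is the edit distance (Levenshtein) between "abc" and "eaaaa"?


Computing edit distance: "abc" -> "eaaaa"
DP table:
           e    a    a    a    a
      0    1    2    3    4    5
  a   1    1    1    2    3    4
  b   2    2    2    2    3    4
  c   3    3    3    3    3    4
Edit distance = dp[3][5] = 4

4


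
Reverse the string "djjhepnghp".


Input: djjhepnghp
Reading characters right to left:
  Position 9: 'p'
  Position 8: 'h'
  Position 7: 'g'
  Position 6: 'n'
  Position 5: 'p'
  Position 4: 'e'
  Position 3: 'h'
  Position 2: 'j'
  Position 1: 'j'
  Position 0: 'd'
Reversed: phgnpehjjd

phgnpehjjd


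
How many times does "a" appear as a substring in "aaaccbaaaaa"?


Searching for "a" in "aaaccbaaaaa"
Scanning each position:
  Position 0: "a" => MATCH
  Position 1: "a" => MATCH
  Position 2: "a" => MATCH
  Position 3: "c" => no
  Position 4: "c" => no
  Position 5: "b" => no
  Position 6: "a" => MATCH
  Position 7: "a" => MATCH
  Position 8: "a" => MATCH
  Position 9: "a" => MATCH
  Position 10: "a" => MATCH
Total occurrences: 8

8


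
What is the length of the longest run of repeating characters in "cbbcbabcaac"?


Input: "cbbcbabcaac"
Scanning for longest run:
  Position 1 ('b'): new char, reset run to 1
  Position 2 ('b'): continues run of 'b', length=2
  Position 3 ('c'): new char, reset run to 1
  Position 4 ('b'): new char, reset run to 1
  Position 5 ('a'): new char, reset run to 1
  Position 6 ('b'): new char, reset run to 1
  Position 7 ('c'): new char, reset run to 1
  Position 8 ('a'): new char, reset run to 1
  Position 9 ('a'): continues run of 'a', length=2
  Position 10 ('c'): new char, reset run to 1
Longest run: 'b' with length 2

2


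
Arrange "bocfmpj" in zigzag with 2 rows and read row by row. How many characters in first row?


Zigzag "bocfmpj" into 2 rows:
Placing characters:
  'b' => row 0
  'o' => row 1
  'c' => row 0
  'f' => row 1
  'm' => row 0
  'p' => row 1
  'j' => row 0
Rows:
  Row 0: "bcmj"
  Row 1: "ofp"
First row length: 4

4


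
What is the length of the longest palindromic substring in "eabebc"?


Input: "eabebc"
Checking substrings for palindromes:
  [2:5] "beb" (len 3) => palindrome
Longest palindromic substring: "beb" with length 3

3


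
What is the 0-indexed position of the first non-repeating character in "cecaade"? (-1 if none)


Input: cecaade
Character frequencies:
  'a': 2
  'c': 2
  'd': 1
  'e': 2
Scanning left to right for freq == 1:
  Position 0 ('c'): freq=2, skip
  Position 1 ('e'): freq=2, skip
  Position 2 ('c'): freq=2, skip
  Position 3 ('a'): freq=2, skip
  Position 4 ('a'): freq=2, skip
  Position 5 ('d'): unique! => answer = 5

5


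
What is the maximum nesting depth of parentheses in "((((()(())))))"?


Input: "((((()(())))))"
Tracking depth:
  Position 0 '(': depth becomes 1
  Position 1 '(': depth becomes 2
  Position 2 '(': depth becomes 3
  Position 3 '(': depth becomes 4
  Position 4 '(': depth becomes 5
  Position 5 ')': depth becomes 4
  Position 6 '(': depth becomes 5
  Position 7 '(': depth becomes 6
  Position 8 ')': depth becomes 5
  Position 9 ')': depth becomes 4
  Position 10 ')': depth becomes 3
  Position 11 ')': depth becomes 2
  Position 12 ')': depth becomes 1
  Position 13 ')': depth becomes 0
Maximum depth reached: 6

6


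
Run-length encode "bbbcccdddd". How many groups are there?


Input: bbbcccdddd
Scanning for consecutive runs:
  Group 1: 'b' x 3 (positions 0-2)
  Group 2: 'c' x 3 (positions 3-5)
  Group 3: 'd' x 4 (positions 6-9)
Total groups: 3

3


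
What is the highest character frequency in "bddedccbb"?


Input: bddedccbb
Character counts:
  'b': 3
  'c': 2
  'd': 3
  'e': 1
Maximum frequency: 3

3


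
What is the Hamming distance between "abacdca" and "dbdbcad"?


Comparing "abacdca" and "dbdbcad" position by position:
  Position 0: 'a' vs 'd' => differ
  Position 1: 'b' vs 'b' => same
  Position 2: 'a' vs 'd' => differ
  Position 3: 'c' vs 'b' => differ
  Position 4: 'd' vs 'c' => differ
  Position 5: 'c' vs 'a' => differ
  Position 6: 'a' vs 'd' => differ
Total differences (Hamming distance): 6

6


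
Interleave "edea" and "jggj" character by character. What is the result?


Interleaving "edea" and "jggj":
  Position 0: 'e' from first, 'j' from second => "ej"
  Position 1: 'd' from first, 'g' from second => "dg"
  Position 2: 'e' from first, 'g' from second => "eg"
  Position 3: 'a' from first, 'j' from second => "aj"
Result: ejdgegaj

ejdgegaj


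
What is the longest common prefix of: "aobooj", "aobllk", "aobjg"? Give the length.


Words: aobooj, aobllk, aobjg
  Position 0: all 'a' => match
  Position 1: all 'o' => match
  Position 2: all 'b' => match
  Position 3: ('o', 'l', 'j') => mismatch, stop
LCP = "aob" (length 3)

3


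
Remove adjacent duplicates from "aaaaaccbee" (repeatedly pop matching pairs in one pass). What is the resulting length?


Input: aaaaaccbee
Stack-based adjacent duplicate removal:
  Read 'a': push. Stack: a
  Read 'a': matches stack top 'a' => pop. Stack: (empty)
  Read 'a': push. Stack: a
  Read 'a': matches stack top 'a' => pop. Stack: (empty)
  Read 'a': push. Stack: a
  Read 'c': push. Stack: ac
  Read 'c': matches stack top 'c' => pop. Stack: a
  Read 'b': push. Stack: ab
  Read 'e': push. Stack: abe
  Read 'e': matches stack top 'e' => pop. Stack: ab
Final stack: "ab" (length 2)

2


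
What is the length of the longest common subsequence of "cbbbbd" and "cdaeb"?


LCS of "cbbbbd" and "cdaeb"
DP table:
           c    d    a    e    b
      0    0    0    0    0    0
  c   0    1    1    1    1    1
  b   0    1    1    1    1    2
  b   0    1    1    1    1    2
  b   0    1    1    1    1    2
  b   0    1    1    1    1    2
  d   0    1    2    2    2    2
LCS length = dp[6][5] = 2

2


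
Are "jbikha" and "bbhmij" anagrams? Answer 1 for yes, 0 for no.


Strings: "jbikha", "bbhmij"
Sorted first:  abhijk
Sorted second: bbhijm
Differ at position 0: 'a' vs 'b' => not anagrams

0


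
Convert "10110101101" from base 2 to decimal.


Input: "10110101101" in base 2
Positional expansion:
  Digit '1' (value 1) x 2^10 = 1024
  Digit '0' (value 0) x 2^9 = 0
  Digit '1' (value 1) x 2^8 = 256
  Digit '1' (value 1) x 2^7 = 128
  Digit '0' (value 0) x 2^6 = 0
  Digit '1' (value 1) x 2^5 = 32
  Digit '0' (value 0) x 2^4 = 0
  Digit '1' (value 1) x 2^3 = 8
  Digit '1' (value 1) x 2^2 = 4
  Digit '0' (value 0) x 2^1 = 0
  Digit '1' (value 1) x 2^0 = 1
Sum = 1453

1453


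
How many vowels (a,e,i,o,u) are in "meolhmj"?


Input: meolhmj
Checking each character:
  'm' at position 0: consonant
  'e' at position 1: vowel (running total: 1)
  'o' at position 2: vowel (running total: 2)
  'l' at position 3: consonant
  'h' at position 4: consonant
  'm' at position 5: consonant
  'j' at position 6: consonant
Total vowels: 2

2


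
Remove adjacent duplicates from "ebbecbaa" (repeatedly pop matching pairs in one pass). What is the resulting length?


Input: ebbecbaa
Stack-based adjacent duplicate removal:
  Read 'e': push. Stack: e
  Read 'b': push. Stack: eb
  Read 'b': matches stack top 'b' => pop. Stack: e
  Read 'e': matches stack top 'e' => pop. Stack: (empty)
  Read 'c': push. Stack: c
  Read 'b': push. Stack: cb
  Read 'a': push. Stack: cba
  Read 'a': matches stack top 'a' => pop. Stack: cb
Final stack: "cb" (length 2)

2


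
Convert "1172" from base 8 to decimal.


Input: "1172" in base 8
Positional expansion:
  Digit '1' (value 1) x 8^3 = 512
  Digit '1' (value 1) x 8^2 = 64
  Digit '7' (value 7) x 8^1 = 56
  Digit '2' (value 2) x 8^0 = 2
Sum = 634

634


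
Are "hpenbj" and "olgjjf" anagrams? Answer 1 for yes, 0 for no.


Strings: "hpenbj", "olgjjf"
Sorted first:  behjnp
Sorted second: fgjjlo
Differ at position 0: 'b' vs 'f' => not anagrams

0


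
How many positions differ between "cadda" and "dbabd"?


Comparing "cadda" and "dbabd" position by position:
  Position 0: 'c' vs 'd' => DIFFER
  Position 1: 'a' vs 'b' => DIFFER
  Position 2: 'd' vs 'a' => DIFFER
  Position 3: 'd' vs 'b' => DIFFER
  Position 4: 'a' vs 'd' => DIFFER
Positions that differ: 5

5


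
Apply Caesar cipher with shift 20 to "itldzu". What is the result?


Caesar cipher: shift "itldzu" by 20
  'i' (pos 8) + 20 = pos 2 = 'c'
  't' (pos 19) + 20 = pos 13 = 'n'
  'l' (pos 11) + 20 = pos 5 = 'f'
  'd' (pos 3) + 20 = pos 23 = 'x'
  'z' (pos 25) + 20 = pos 19 = 't'
  'u' (pos 20) + 20 = pos 14 = 'o'
Result: cnfxto

cnfxto


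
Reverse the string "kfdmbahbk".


Input: kfdmbahbk
Reading characters right to left:
  Position 8: 'k'
  Position 7: 'b'
  Position 6: 'h'
  Position 5: 'a'
  Position 4: 'b'
  Position 3: 'm'
  Position 2: 'd'
  Position 1: 'f'
  Position 0: 'k'
Reversed: kbhabmdfk

kbhabmdfk


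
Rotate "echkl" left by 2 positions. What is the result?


Input: "echkl", rotate left by 2
First 2 characters: "ec"
Remaining characters: "hkl"
Concatenate remaining + first: "hkl" + "ec" = "hklec"

hklec


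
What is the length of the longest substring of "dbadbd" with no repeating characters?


Input: "dbadbd"
Sliding window (track last position of each char):
  Position 0 ('d'): window [0,0] length 1 -- new best
  Position 1 ('b'): window [0,1] length 2 -- new best
  Position 2 ('a'): window [0,2] length 3 -- new best
  Position 3 ('d'): repeat (last at 0), move window start to 1
  Position 3 ('d'): window [1,3] length 3
  Position 4 ('b'): repeat (last at 1), move window start to 2
  Position 4 ('b'): window [2,4] length 3
  Position 5 ('d'): repeat (last at 3), move window start to 4
  Position 5 ('d'): window [4,5] length 2
Longest substring with no repeats: "dba" with length 3

3


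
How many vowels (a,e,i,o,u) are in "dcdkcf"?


Input: dcdkcf
Checking each character:
  'd' at position 0: consonant
  'c' at position 1: consonant
  'd' at position 2: consonant
  'k' at position 3: consonant
  'c' at position 4: consonant
  'f' at position 5: consonant
Total vowels: 0

0


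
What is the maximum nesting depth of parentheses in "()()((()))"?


Input: "()()((()))"
Tracking depth:
  Position 0 '(': depth becomes 1
  Position 1 ')': depth becomes 0
  Position 2 '(': depth becomes 1
  Position 3 ')': depth becomes 0
  Position 4 '(': depth becomes 1
  Position 5 '(': depth becomes 2
  Position 6 '(': depth becomes 3
  Position 7 ')': depth becomes 2
  Position 8 ')': depth becomes 1
  Position 9 ')': depth becomes 0
Maximum depth reached: 3

3


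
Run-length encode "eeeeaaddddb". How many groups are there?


Input: eeeeaaddddb
Scanning for consecutive runs:
  Group 1: 'e' x 4 (positions 0-3)
  Group 2: 'a' x 2 (positions 4-5)
  Group 3: 'd' x 4 (positions 6-9)
  Group 4: 'b' x 1 (positions 10-10)
Total groups: 4

4


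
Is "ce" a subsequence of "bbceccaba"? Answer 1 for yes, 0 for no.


Check if "ce" is a subsequence of "bbceccaba"
Greedy scan:
  Position 0 ('b'): no match needed
  Position 1 ('b'): no match needed
  Position 2 ('c'): matches sub[0] = 'c'
  Position 3 ('e'): matches sub[1] = 'e'
  Position 4 ('c'): no match needed
  Position 5 ('c'): no match needed
  Position 6 ('a'): no match needed
  Position 7 ('b'): no match needed
  Position 8 ('a'): no match needed
All 2 characters matched => is a subsequence

1


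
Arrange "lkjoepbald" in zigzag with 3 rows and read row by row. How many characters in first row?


Zigzag "lkjoepbald" into 3 rows:
Placing characters:
  'l' => row 0
  'k' => row 1
  'j' => row 2
  'o' => row 1
  'e' => row 0
  'p' => row 1
  'b' => row 2
  'a' => row 1
  'l' => row 0
  'd' => row 1
Rows:
  Row 0: "lel"
  Row 1: "kopad"
  Row 2: "jb"
First row length: 3

3


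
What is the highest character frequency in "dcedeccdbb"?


Input: dcedeccdbb
Character counts:
  'b': 2
  'c': 3
  'd': 3
  'e': 2
Maximum frequency: 3

3


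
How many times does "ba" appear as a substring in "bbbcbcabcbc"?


Searching for "ba" in "bbbcbcabcbc"
Scanning each position:
  Position 0: "bb" => no
  Position 1: "bb" => no
  Position 2: "bc" => no
  Position 3: "cb" => no
  Position 4: "bc" => no
  Position 5: "ca" => no
  Position 6: "ab" => no
  Position 7: "bc" => no
  Position 8: "cb" => no
  Position 9: "bc" => no
Total occurrences: 0

0


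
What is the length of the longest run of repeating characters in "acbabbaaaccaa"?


Input: "acbabbaaaccaa"
Scanning for longest run:
  Position 1 ('c'): new char, reset run to 1
  Position 2 ('b'): new char, reset run to 1
  Position 3 ('a'): new char, reset run to 1
  Position 4 ('b'): new char, reset run to 1
  Position 5 ('b'): continues run of 'b', length=2
  Position 6 ('a'): new char, reset run to 1
  Position 7 ('a'): continues run of 'a', length=2
  Position 8 ('a'): continues run of 'a', length=3
  Position 9 ('c'): new char, reset run to 1
  Position 10 ('c'): continues run of 'c', length=2
  Position 11 ('a'): new char, reset run to 1
  Position 12 ('a'): continues run of 'a', length=2
Longest run: 'a' with length 3

3


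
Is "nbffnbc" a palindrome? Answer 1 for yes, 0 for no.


Input: nbffnbc
Reversed: cbnffbn
  Compare pos 0 ('n') with pos 6 ('c'): MISMATCH
  Compare pos 1 ('b') with pos 5 ('b'): match
  Compare pos 2 ('f') with pos 4 ('n'): MISMATCH
Result: not a palindrome

0


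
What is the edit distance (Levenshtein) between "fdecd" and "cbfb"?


Computing edit distance: "fdecd" -> "cbfb"
DP table:
           c    b    f    b
      0    1    2    3    4
  f   1    1    2    2    3
  d   2    2    2    3    3
  e   3    3    3    3    4
  c   4    3    4    4    4
  d   5    4    4    5    5
Edit distance = dp[5][4] = 5

5


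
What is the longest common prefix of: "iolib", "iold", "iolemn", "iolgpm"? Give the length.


Words: iolib, iold, iolemn, iolgpm
  Position 0: all 'i' => match
  Position 1: all 'o' => match
  Position 2: all 'l' => match
  Position 3: ('i', 'd', 'e', 'g') => mismatch, stop
LCP = "iol" (length 3)

3


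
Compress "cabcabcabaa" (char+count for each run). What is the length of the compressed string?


Input: cabcabcabaa
Runs:
  'c' x 1 => "c1"
  'a' x 1 => "a1"
  'b' x 1 => "b1"
  'c' x 1 => "c1"
  'a' x 1 => "a1"
  'b' x 1 => "b1"
  'c' x 1 => "c1"
  'a' x 1 => "a1"
  'b' x 1 => "b1"
  'a' x 2 => "a2"
Compressed: "c1a1b1c1a1b1c1a1b1a2"
Compressed length: 20

20


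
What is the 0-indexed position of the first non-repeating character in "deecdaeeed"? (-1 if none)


Input: deecdaeeed
Character frequencies:
  'a': 1
  'c': 1
  'd': 3
  'e': 5
Scanning left to right for freq == 1:
  Position 0 ('d'): freq=3, skip
  Position 1 ('e'): freq=5, skip
  Position 2 ('e'): freq=5, skip
  Position 3 ('c'): unique! => answer = 3

3


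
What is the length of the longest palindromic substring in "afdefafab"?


Input: "afdefafab"
Checking substrings for palindromes:
  [4:7] "faf" (len 3) => palindrome
  [5:8] "afa" (len 3) => palindrome
Longest palindromic substring: "faf" with length 3

3


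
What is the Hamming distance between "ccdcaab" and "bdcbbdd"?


Comparing "ccdcaab" and "bdcbbdd" position by position:
  Position 0: 'c' vs 'b' => differ
  Position 1: 'c' vs 'd' => differ
  Position 2: 'd' vs 'c' => differ
  Position 3: 'c' vs 'b' => differ
  Position 4: 'a' vs 'b' => differ
  Position 5: 'a' vs 'd' => differ
  Position 6: 'b' vs 'd' => differ
Total differences (Hamming distance): 7

7


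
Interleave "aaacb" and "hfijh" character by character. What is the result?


Interleaving "aaacb" and "hfijh":
  Position 0: 'a' from first, 'h' from second => "ah"
  Position 1: 'a' from first, 'f' from second => "af"
  Position 2: 'a' from first, 'i' from second => "ai"
  Position 3: 'c' from first, 'j' from second => "cj"
  Position 4: 'b' from first, 'h' from second => "bh"
Result: ahafaicjbh

ahafaicjbh
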